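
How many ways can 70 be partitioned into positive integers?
4087968

p(n) counts ways to write n as a sum of positive integers (order ignored).
Euler's pentagonal recurrence: p(k) = p(k-1) + p(k-2) - p(k-5) - p(k-7) + p(k-12) + p(k-15) - ... (offsets j(3j∓1)/2, signs ++--, p(0)=1, p(<0)=0).
DP table for k = 0..69: p(0)=1, p(1)=1, p(2)=2, p(3)=3, p(4)=5, p(5)=7, p(6)=11, p(7)=15, p(8)=22, p(9)=30, p(10)=42, p(11)=56, p(12)=77, p(13)=101, p(14)=135, p(15)=176, p(16)=231, p(17)=297, p(18)=385, p(19)=490, p(20)=627, p(21)=792, p(22)=1002, p(23)=1255, p(24)=1575, p(25)=1958, p(26)=2436, p(27)=3010, p(28)=3718, p(29)=4565, p(30)=5604, p(31)=6842, p(32)=8349, p(33)=10143, p(34)=12310, p(35)=14883, p(36)=17977, p(37)=21637, p(38)=26015, p(39)=31185, p(40)=37338, p(41)=44583, p(42)=53174, p(43)=63261, p(44)=75175, p(45)=89134, p(46)=105558, p(47)=124754, p(48)=147273, p(49)=173525, p(50)=204226, p(51)=239943, p(52)=281589, p(53)=329931, p(54)=386155, p(55)=451276, p(56)=526823, p(57)=614154, p(58)=715220, p(59)=831820, p(60)=966467, p(61)=1121505, p(62)=1300156, p(63)=1505499, p(64)=1741630, p(65)=2012558, p(66)=2323520, p(67)=2679689, p(68)=3087735, p(69)=3554345.
Final step: p(70) = p(69) + p(68) - p(65) - p(63) + p(58) + p(55) - p(48) - p(44) + p(35) + p(30) - p(19) - p(13) + p(0)
= 3554345 + 3087735 - 2012558 - 1505499 + 715220 + 451276 - 147273 - 75175 + 14883 + 5604 - 490 - 101 + 1
= 4087968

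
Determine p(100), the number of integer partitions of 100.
190569292

p(n) counts ways to write n as a sum of positive integers (order ignored).
Euler's pentagonal recurrence: p(k) = p(k-1) + p(k-2) - p(k-5) - p(k-7) + p(k-12) + p(k-15) - ... (offsets j(3j∓1)/2, signs ++--, p(0)=1, p(<0)=0).
DP table for k = 0..99: p(0)=1, p(1)=1, p(2)=2, p(3)=3, p(4)=5, p(5)=7, p(6)=11, p(7)=15, p(8)=22, p(9)=30, p(10)=42, p(11)=56, p(12)=77, p(13)=101, p(14)=135, p(15)=176, p(16)=231, p(17)=297, p(18)=385, p(19)=490, p(20)=627, p(21)=792, p(22)=1002, p(23)=1255, p(24)=1575, p(25)=1958, p(26)=2436, p(27)=3010, p(28)=3718, p(29)=4565, p(30)=5604, p(31)=6842, p(32)=8349, p(33)=10143, p(34)=12310, p(35)=14883, p(36)=17977, p(37)=21637, p(38)=26015, p(39)=31185, p(40)=37338, p(41)=44583, p(42)=53174, p(43)=63261, p(44)=75175, p(45)=89134, p(46)=105558, p(47)=124754, p(48)=147273, p(49)=173525, p(50)=204226, p(51)=239943, p(52)=281589, p(53)=329931, p(54)=386155, p(55)=451276, p(56)=526823, p(57)=614154, p(58)=715220, p(59)=831820, p(60)=966467, p(61)=1121505, p(62)=1300156, p(63)=1505499, p(64)=1741630, p(65)=2012558, p(66)=2323520, p(67)=2679689, p(68)=3087735, p(69)=3554345, p(70)=4087968, p(71)=4697205, p(72)=5392783, p(73)=6185689, p(74)=7089500, p(75)=8118264, p(76)=9289091, p(77)=10619863, p(78)=12132164, p(79)=13848650, p(80)=15796476, p(81)=18004327, p(82)=20506255, p(83)=23338469, p(84)=26543660, p(85)=30167357, p(86)=34262962, p(87)=38887673, p(88)=44108109, p(89)=49995925, p(90)=56634173, p(91)=64112359, p(92)=72533807, p(93)=82010177, p(94)=92669720, p(95)=104651419, p(96)=118114304, p(97)=133230930, p(98)=150198136, p(99)=169229875.
Final step: p(100) = p(99) + p(98) - p(95) - p(93) + p(88) + p(85) - p(78) - p(74) + p(65) + p(60) - p(49) - p(43) + p(30) + p(23) - p(8) - p(0)
= 169229875 + 150198136 - 104651419 - 82010177 + 44108109 + 30167357 - 12132164 - 7089500 + 2012558 + 966467 - 173525 - 63261 + 5604 + 1255 - 22 - 1
= 190569292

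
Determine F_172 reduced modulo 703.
549

Matrix identity: Q^n = [[F_(n+1), F_n], [F_n, F_(n-1)]] with Q = [[1,1],[1,0]].
n = 172 = 10101100₂. Square-and-multiply, entries mod 703:
Q^1 = [[1,1],[1,0]]
Q^2 = (Q^1)² = [[2,1],[1,1]]
Q^5 = (Q^2)²·Q = [[8,5],[5,3]]
Q^10 = (Q^5)² = [[89,55],[55,34]]
Q^21 = (Q^10)²·Q = [[136,401],[401,438]]
Q^43 = (Q^21)²·Q = [[325,32],[32,293]]
Q^86 = (Q^43)² = [[496,92],[92,404]]
Q^172 = (Q^86)² = [[697,549],[549,148]]
F_172 mod 703 = Q^172[0][1] = 549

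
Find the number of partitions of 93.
82010177

p(n) counts ways to write n as a sum of positive integers (order ignored).
Euler's pentagonal recurrence: p(k) = p(k-1) + p(k-2) - p(k-5) - p(k-7) + p(k-12) + p(k-15) - ... (offsets j(3j∓1)/2, signs ++--, p(0)=1, p(<0)=0).
DP table for k = 0..92: p(0)=1, p(1)=1, p(2)=2, p(3)=3, p(4)=5, p(5)=7, p(6)=11, p(7)=15, p(8)=22, p(9)=30, p(10)=42, p(11)=56, p(12)=77, p(13)=101, p(14)=135, p(15)=176, p(16)=231, p(17)=297, p(18)=385, p(19)=490, p(20)=627, p(21)=792, p(22)=1002, p(23)=1255, p(24)=1575, p(25)=1958, p(26)=2436, p(27)=3010, p(28)=3718, p(29)=4565, p(30)=5604, p(31)=6842, p(32)=8349, p(33)=10143, p(34)=12310, p(35)=14883, p(36)=17977, p(37)=21637, p(38)=26015, p(39)=31185, p(40)=37338, p(41)=44583, p(42)=53174, p(43)=63261, p(44)=75175, p(45)=89134, p(46)=105558, p(47)=124754, p(48)=147273, p(49)=173525, p(50)=204226, p(51)=239943, p(52)=281589, p(53)=329931, p(54)=386155, p(55)=451276, p(56)=526823, p(57)=614154, p(58)=715220, p(59)=831820, p(60)=966467, p(61)=1121505, p(62)=1300156, p(63)=1505499, p(64)=1741630, p(65)=2012558, p(66)=2323520, p(67)=2679689, p(68)=3087735, p(69)=3554345, p(70)=4087968, p(71)=4697205, p(72)=5392783, p(73)=6185689, p(74)=7089500, p(75)=8118264, p(76)=9289091, p(77)=10619863, p(78)=12132164, p(79)=13848650, p(80)=15796476, p(81)=18004327, p(82)=20506255, p(83)=23338469, p(84)=26543660, p(85)=30167357, p(86)=34262962, p(87)=38887673, p(88)=44108109, p(89)=49995925, p(90)=56634173, p(91)=64112359, p(92)=72533807.
Final step: p(93) = p(92) + p(91) - p(88) - p(86) + p(81) + p(78) - p(71) - p(67) + p(58) + p(53) - p(42) - p(36) + p(23) + p(16) - p(1)
= 72533807 + 64112359 - 44108109 - 34262962 + 18004327 + 12132164 - 4697205 - 2679689 + 715220 + 329931 - 53174 - 17977 + 1255 + 231 - 1
= 82010177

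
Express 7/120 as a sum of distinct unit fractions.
1/18 + 1/360

Greedy algorithm:
7/120: ceiling(120/7) = 18, use 1/18
1/360: ceiling(360/1) = 360, use 1/360
Result: 7/120 = 1/18 + 1/360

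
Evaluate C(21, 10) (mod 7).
0

Using Lucas' theorem:
Write n=21 and k=10 in base 7:
n in base 7: [3, 0]
k in base 7: [1, 3]
C(21,10) mod 7 = ∏ C(n_i, k_i) mod 7
Digit binomials (mod 7): C(3,1) = 3; C(0,3) = 0 (k_i > n_i)
Product: 3 × 0 = 0 ≡ 0 (mod 7)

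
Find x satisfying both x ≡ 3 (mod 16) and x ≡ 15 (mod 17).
83

Using Chinese Remainder Theorem:
M = 16 × 17 = 272
M1 = 17, M2 = 16
y1 = 17^(-1) mod 16 = 1
y2 = 16^(-1) mod 17 = 16
x = (3×17×1 + 15×16×16) mod 272 = 83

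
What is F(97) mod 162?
73

Matrix identity: Q^n = [[F_(n+1), F_n], [F_n, F_(n-1)]] with Q = [[1,1],[1,0]].
n = 97 = 1100001₂. Square-and-multiply, entries mod 162:
Q^1 = [[1,1],[1,0]]
Q^3 = (Q^1)²·Q = [[3,2],[2,1]]
Q^6 = (Q^3)² = [[13,8],[8,5]]
Q^12 = (Q^6)² = [[71,144],[144,89]]
Q^24 = (Q^12)² = [[19,36],[36,145]]
Q^48 = (Q^24)² = [[37,72],[72,127]]
Q^97 = (Q^48)²·Q = [[55,73],[73,144]]
F_97 mod 162 = Q^97[0][1] = 73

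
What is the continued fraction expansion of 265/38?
[6; 1, 37]

Euclidean algorithm steps:
265 = 6 × 38 + 37
38 = 1 × 37 + 1
37 = 37 × 1 + 0
Continued fraction: [6; 1, 37]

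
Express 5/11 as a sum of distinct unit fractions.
1/3 + 1/9 + 1/99

Greedy algorithm:
5/11: ceiling(11/5) = 3, use 1/3
4/33: ceiling(33/4) = 9, use 1/9
1/99: ceiling(99/1) = 99, use 1/99
Result: 5/11 = 1/3 + 1/9 + 1/99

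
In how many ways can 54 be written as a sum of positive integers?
386155

p(n) counts ways to write n as a sum of positive integers (order ignored).
Euler's pentagonal recurrence: p(k) = p(k-1) + p(k-2) - p(k-5) - p(k-7) + p(k-12) + p(k-15) - ... (offsets j(3j∓1)/2, signs ++--, p(0)=1, p(<0)=0).
DP table for k = 0..53: p(0)=1, p(1)=1, p(2)=2, p(3)=3, p(4)=5, p(5)=7, p(6)=11, p(7)=15, p(8)=22, p(9)=30, p(10)=42, p(11)=56, p(12)=77, p(13)=101, p(14)=135, p(15)=176, p(16)=231, p(17)=297, p(18)=385, p(19)=490, p(20)=627, p(21)=792, p(22)=1002, p(23)=1255, p(24)=1575, p(25)=1958, p(26)=2436, p(27)=3010, p(28)=3718, p(29)=4565, p(30)=5604, p(31)=6842, p(32)=8349, p(33)=10143, p(34)=12310, p(35)=14883, p(36)=17977, p(37)=21637, p(38)=26015, p(39)=31185, p(40)=37338, p(41)=44583, p(42)=53174, p(43)=63261, p(44)=75175, p(45)=89134, p(46)=105558, p(47)=124754, p(48)=147273, p(49)=173525, p(50)=204226, p(51)=239943, p(52)=281589, p(53)=329931.
Final step: p(54) = p(53) + p(52) - p(49) - p(47) + p(42) + p(39) - p(32) - p(28) + p(19) + p(14) - p(3)
= 329931 + 281589 - 173525 - 124754 + 53174 + 31185 - 8349 - 3718 + 490 + 135 - 3
= 386155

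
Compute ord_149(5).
37

149 is prime, so ord(5) divides φ(149) = 148.
Divisors of 148: 1, 2, 4, 37, 74, 148.
Repeated squaring: 5^1 ≡ 5, 5^2 ≡ 25, 5^4 ≡ 29, 5^8 ≡ 96, 5^16 ≡ 127, 5^32 ≡ 37, 5^64 ≡ 28, 5^128 ≡ 39 (mod 149).
Test 5^d mod 149 for each divisor d in increasing order:
5^1 ≡ 5
5^2 ≡ 25
5^4 ≡ 29
5^37 = 5^32·5^4·5^1 ≡ 1  ← first divisor giving 1
The order is 37.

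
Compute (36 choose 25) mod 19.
7

Using Lucas' theorem:
Write n=36 and k=25 in base 19:
n in base 19: [1, 17]
k in base 19: [1, 6]
C(36,25) mod 19 = ∏ C(n_i, k_i) mod 19
Digit binomials (mod 19): C(1,1) = 1; C(17,6) = 12376 ≡ 7
Product: 1 × 7 = 7 ≡ 7 (mod 19)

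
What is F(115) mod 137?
113

Matrix identity: Q^n = [[F_(n+1), F_n], [F_n, F_(n-1)]] with Q = [[1,1],[1,0]].
n = 115 = 1110011₂. Square-and-multiply, entries mod 137:
Q^1 = [[1,1],[1,0]]
Q^3 = (Q^1)²·Q = [[3,2],[2,1]]
Q^7 = (Q^3)²·Q = [[21,13],[13,8]]
Q^14 = (Q^7)² = [[62,103],[103,96]]
Q^28 = (Q^14)² = [[68,108],[108,97]]
Q^57 = (Q^28)²·Q = [[132,122],[122,10]]
Q^115 = (Q^57)²·Q = [[38,113],[113,62]]
F_115 mod 137 = Q^115[0][1] = 113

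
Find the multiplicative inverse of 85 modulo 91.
15

gcd(85, 91) = 1, so the inverse exists.
Extended Euclidean algorithm on (91, 85):
91 = 1 × 85 + 6  ⟹  6 = (1)·91 + (-1)·85
85 = 14 × 6 + 1  ⟹  1 = (-14)·91 + (15)·85
So (15)·85 ≡ 1 (mod 91), i.e. 85^(-1) ≡ 15 (mod 91).
Check: 85 × 15 = 1275 ≡ 1 (mod 91)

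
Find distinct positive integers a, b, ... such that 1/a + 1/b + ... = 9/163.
1/19 + 1/388 + 1/171663 + 1/41255288134 + 1/4254996997507147716756

Greedy algorithm:
9/163: ceiling(163/9) = 19, use 1/19
8/3097: ceiling(3097/8) = 388, use 1/388
7/1201636: ceiling(1201636/7) = 171663, use 1/171663
5/206276440668: ceiling(206276440668/5) = 41255288134, use 1/41255288134
1/4254996997507147716756: ceiling(4254996997507147716756/1) = 4254996997507147716756, use 1/4254996997507147716756
Result: 9/163 = 1/19 + 1/388 + 1/171663 + 1/41255288134 + 1/4254996997507147716756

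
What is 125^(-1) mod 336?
293

gcd(125, 336) = 1, so the inverse exists.
Extended Euclidean algorithm on (336, 125):
336 = 2 × 125 + 86  ⟹  86 = (1)·336 + (-2)·125
125 = 1 × 86 + 39  ⟹  39 = (-1)·336 + (3)·125
86 = 2 × 39 + 8  ⟹  8 = (3)·336 + (-8)·125
39 = 4 × 8 + 7  ⟹  7 = (-13)·336 + (35)·125
8 = 1 × 7 + 1  ⟹  1 = (16)·336 + (-43)·125
So (-43)·125 ≡ 1 (mod 336), i.e. 125^(-1) ≡ -43 ≡ 293 (mod 336).
Check: 125 × 293 = 36625 ≡ 1 (mod 336)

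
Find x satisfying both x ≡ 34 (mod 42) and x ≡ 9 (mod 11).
328

Using Chinese Remainder Theorem:
M = 42 × 11 = 462
M1 = 11, M2 = 42
y1 = 11^(-1) mod 42 = 23
y2 = 42^(-1) mod 11 = 5
x = (34×11×23 + 9×42×5) mod 462 = 328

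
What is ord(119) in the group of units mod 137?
17

137 is prime, so ord(119) divides φ(137) = 136.
Divisors of 136: 1, 2, 4, 8, 17, 34, 68, 136.
Repeated squaring: 119^1 ≡ 119, 119^2 ≡ 50, 119^4 ≡ 34, 119^8 ≡ 60, 119^16 ≡ 38, 119^32 ≡ 74, 119^64 ≡ 133, 119^128 ≡ 16 (mod 137).
Test 119^d mod 137 for each divisor d in increasing order:
119^1 ≡ 119
119^2 ≡ 50
119^4 ≡ 34
119^8 ≡ 60
119^17 = 119^16·119^1 ≡ 1  ← first divisor giving 1
The order is 17.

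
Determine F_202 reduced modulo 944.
391

Matrix identity: Q^n = [[F_(n+1), F_n], [F_n, F_(n-1)]] with Q = [[1,1],[1,0]].
n = 202 = 11001010₂. Square-and-multiply, entries mod 944:
Q^1 = [[1,1],[1,0]]
Q^3 = (Q^1)²·Q = [[3,2],[2,1]]
Q^6 = (Q^3)² = [[13,8],[8,5]]
Q^12 = (Q^6)² = [[233,144],[144,89]]
Q^25 = (Q^12)²·Q = [[561,449],[449,112]]
Q^50 = (Q^25)² = [[898,97],[97,801]]
Q^101 = (Q^50)²·Q = [[744,197],[197,547]]
Q^202 = (Q^101)² = [[457,391],[391,66]]
F_202 mod 944 = Q^202[0][1] = 391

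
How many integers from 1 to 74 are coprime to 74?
36

74 = 2 × 37
φ(n) = n × ∏(1 - 1/p) for each prime p dividing n
φ(74) = 74 × (1 - 1/2) × (1 - 1/37) = 36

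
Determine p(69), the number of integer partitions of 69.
3554345

p(n) counts ways to write n as a sum of positive integers (order ignored).
Euler's pentagonal recurrence: p(k) = p(k-1) + p(k-2) - p(k-5) - p(k-7) + p(k-12) + p(k-15) - ... (offsets j(3j∓1)/2, signs ++--, p(0)=1, p(<0)=0).
DP table for k = 0..68: p(0)=1, p(1)=1, p(2)=2, p(3)=3, p(4)=5, p(5)=7, p(6)=11, p(7)=15, p(8)=22, p(9)=30, p(10)=42, p(11)=56, p(12)=77, p(13)=101, p(14)=135, p(15)=176, p(16)=231, p(17)=297, p(18)=385, p(19)=490, p(20)=627, p(21)=792, p(22)=1002, p(23)=1255, p(24)=1575, p(25)=1958, p(26)=2436, p(27)=3010, p(28)=3718, p(29)=4565, p(30)=5604, p(31)=6842, p(32)=8349, p(33)=10143, p(34)=12310, p(35)=14883, p(36)=17977, p(37)=21637, p(38)=26015, p(39)=31185, p(40)=37338, p(41)=44583, p(42)=53174, p(43)=63261, p(44)=75175, p(45)=89134, p(46)=105558, p(47)=124754, p(48)=147273, p(49)=173525, p(50)=204226, p(51)=239943, p(52)=281589, p(53)=329931, p(54)=386155, p(55)=451276, p(56)=526823, p(57)=614154, p(58)=715220, p(59)=831820, p(60)=966467, p(61)=1121505, p(62)=1300156, p(63)=1505499, p(64)=1741630, p(65)=2012558, p(66)=2323520, p(67)=2679689, p(68)=3087735.
Final step: p(69) = p(68) + p(67) - p(64) - p(62) + p(57) + p(54) - p(47) - p(43) + p(34) + p(29) - p(18) - p(12)
= 3087735 + 2679689 - 1741630 - 1300156 + 614154 + 386155 - 124754 - 63261 + 12310 + 4565 - 385 - 77
= 3554345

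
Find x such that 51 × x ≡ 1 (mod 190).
41

gcd(51, 190) = 1, so the inverse exists.
Extended Euclidean algorithm on (190, 51):
190 = 3 × 51 + 37  ⟹  37 = (1)·190 + (-3)·51
51 = 1 × 37 + 14  ⟹  14 = (-1)·190 + (4)·51
37 = 2 × 14 + 9  ⟹  9 = (3)·190 + (-11)·51
14 = 1 × 9 + 5  ⟹  5 = (-4)·190 + (15)·51
9 = 1 × 5 + 4  ⟹  4 = (7)·190 + (-26)·51
5 = 1 × 4 + 1  ⟹  1 = (-11)·190 + (41)·51
So (41)·51 ≡ 1 (mod 190), i.e. 51^(-1) ≡ 41 (mod 190).
Check: 51 × 41 = 2091 ≡ 1 (mod 190)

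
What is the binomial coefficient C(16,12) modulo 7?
0

Using Lucas' theorem:
Write n=16 and k=12 in base 7:
n in base 7: [2, 2]
k in base 7: [1, 5]
C(16,12) mod 7 = ∏ C(n_i, k_i) mod 7
Digit binomials (mod 7): C(2,1) = 2; C(2,5) = 0 (k_i > n_i)
Product: 2 × 0 = 0 ≡ 0 (mod 7)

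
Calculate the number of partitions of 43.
63261

p(n) counts ways to write n as a sum of positive integers (order ignored).
Euler's pentagonal recurrence: p(k) = p(k-1) + p(k-2) - p(k-5) - p(k-7) + p(k-12) + p(k-15) - ... (offsets j(3j∓1)/2, signs ++--, p(0)=1, p(<0)=0).
DP table for k = 0..42: p(0)=1, p(1)=1, p(2)=2, p(3)=3, p(4)=5, p(5)=7, p(6)=11, p(7)=15, p(8)=22, p(9)=30, p(10)=42, p(11)=56, p(12)=77, p(13)=101, p(14)=135, p(15)=176, p(16)=231, p(17)=297, p(18)=385, p(19)=490, p(20)=627, p(21)=792, p(22)=1002, p(23)=1255, p(24)=1575, p(25)=1958, p(26)=2436, p(27)=3010, p(28)=3718, p(29)=4565, p(30)=5604, p(31)=6842, p(32)=8349, p(33)=10143, p(34)=12310, p(35)=14883, p(36)=17977, p(37)=21637, p(38)=26015, p(39)=31185, p(40)=37338, p(41)=44583, p(42)=53174.
Final step: p(43) = p(42) + p(41) - p(38) - p(36) + p(31) + p(28) - p(21) - p(17) + p(8) + p(3)
= 53174 + 44583 - 26015 - 17977 + 6842 + 3718 - 792 - 297 + 22 + 3
= 63261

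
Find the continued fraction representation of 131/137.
[0; 1, 21, 1, 5]

Euclidean algorithm steps:
131 = 0 × 137 + 131
137 = 1 × 131 + 6
131 = 21 × 6 + 5
6 = 1 × 5 + 1
5 = 5 × 1 + 0
Continued fraction: [0; 1, 21, 1, 5]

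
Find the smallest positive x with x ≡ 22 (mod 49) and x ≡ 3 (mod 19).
22

Using Chinese Remainder Theorem:
M = 49 × 19 = 931
M1 = 19, M2 = 49
y1 = 19^(-1) mod 49 = 31
y2 = 49^(-1) mod 19 = 7
x = (22×19×31 + 3×49×7) mod 931 = 22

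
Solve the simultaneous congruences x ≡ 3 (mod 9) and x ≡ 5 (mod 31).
129

Using Chinese Remainder Theorem:
M = 9 × 31 = 279
M1 = 31, M2 = 9
y1 = 31^(-1) mod 9 = 7
y2 = 9^(-1) mod 31 = 7
x = (3×31×7 + 5×9×7) mod 279 = 129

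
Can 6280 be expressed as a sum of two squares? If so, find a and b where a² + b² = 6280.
14² + 78² (a=14, b=78)

Factorization: 6280 = 2^3 × 5 × 157
By Fermat: n is sum of two squares iff every prime p ≡ 3 (mod 4) appears to even power.
All primes ≡ 3 (mod 4) appear to even power.
Search a = 0, 1, 2, … for 6280 - a² a perfect square: first hit at a = 14: 6280 - 196 = 6084 = 78².
6280 = 14² + 78² = 196 + 6084 ✓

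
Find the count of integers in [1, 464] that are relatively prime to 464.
224

464 = 2^4 × 29
φ(n) = n × ∏(1 - 1/p) for each prime p dividing n
φ(464) = 464 × (1 - 1/2) × (1 - 1/29) = 224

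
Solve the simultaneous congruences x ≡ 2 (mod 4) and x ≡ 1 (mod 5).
6

Using Chinese Remainder Theorem:
M = 4 × 5 = 20
M1 = 5, M2 = 4
y1 = 5^(-1) mod 4 = 1
y2 = 4^(-1) mod 5 = 4
x = (2×5×1 + 1×4×4) mod 20 = 6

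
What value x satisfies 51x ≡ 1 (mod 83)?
70

gcd(51, 83) = 1, so the inverse exists.
Extended Euclidean algorithm on (83, 51):
83 = 1 × 51 + 32  ⟹  32 = (1)·83 + (-1)·51
51 = 1 × 32 + 19  ⟹  19 = (-1)·83 + (2)·51
32 = 1 × 19 + 13  ⟹  13 = (2)·83 + (-3)·51
19 = 1 × 13 + 6  ⟹  6 = (-3)·83 + (5)·51
13 = 2 × 6 + 1  ⟹  1 = (8)·83 + (-13)·51
So (-13)·51 ≡ 1 (mod 83), i.e. 51^(-1) ≡ -13 ≡ 70 (mod 83).
Check: 51 × 70 = 3570 ≡ 1 (mod 83)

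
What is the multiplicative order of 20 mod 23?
22

23 is prime, so ord(20) divides φ(23) = 22.
Divisors of 22: 1, 2, 11, 22.
Repeated squaring: 20^1 ≡ 20, 20^2 ≡ 9, 20^4 ≡ 12, 20^8 ≡ 6, 20^16 ≡ 13 (mod 23).
Test 20^d mod 23 for each divisor d in increasing order:
20^1 ≡ 20
20^2 ≡ 9
20^11 = 20^8·20^2·20^1 ≡ 22
20^22 = 20^16·20^4·20^2 ≡ 1  ← first divisor giving 1
The order is 22.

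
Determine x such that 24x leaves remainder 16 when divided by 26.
x ≡ 5 (mod 13)

gcd(24, 26) = 2, which divides 16, so solutions exist.
Divide through by 2: 12x ≡ 8 (mod 13).
Find 12^(-1) mod 13 by the extended Euclidean algorithm:
13 = 1 × 12 + 1  ⟹  1 = (1)·13 + (-1)·12
So (-1)·12 ≡ 1 (mod 13), i.e. 12^(-1) ≡ -1 ≡ 12 (mod 13).
x ≡ 12 × 8 = 96 ≡ 5 (mod 13).
Check: 24 × 5 = 120 ≡ 16 (mod 26).
x ≡ 5 (mod 13), giving 2 solutions mod 26.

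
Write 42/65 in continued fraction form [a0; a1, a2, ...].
[0; 1, 1, 1, 4, 1, 3]

Euclidean algorithm steps:
42 = 0 × 65 + 42
65 = 1 × 42 + 23
42 = 1 × 23 + 19
23 = 1 × 19 + 4
19 = 4 × 4 + 3
4 = 1 × 3 + 1
3 = 3 × 1 + 0
Continued fraction: [0; 1, 1, 1, 4, 1, 3]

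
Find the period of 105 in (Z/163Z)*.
6

163 is prime, so ord(105) divides φ(163) = 162.
Divisors of 162: 1, 2, 3, 6, 9, 18, 27, 54, 81, 162.
Repeated squaring: 105^1 ≡ 105, 105^2 ≡ 104, 105^4 ≡ 58, 105^8 ≡ 104, 105^16 ≡ 58, 105^32 ≡ 104, 105^64 ≡ 58, 105^128 ≡ 104 (mod 163).
Test 105^d mod 163 for each divisor d in increasing order:
105^1 ≡ 105
105^2 ≡ 104
105^3 = 105^2·105^1 ≡ 162
105^6 = 105^4·105^2 ≡ 1  ← first divisor giving 1
The order is 6.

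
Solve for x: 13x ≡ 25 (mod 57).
x ≡ 37 (mod 57)

gcd(13, 57) = 1, which divides 25, so solutions exist.
Find 13^(-1) mod 57 by the extended Euclidean algorithm:
57 = 4 × 13 + 5  ⟹  5 = (1)·57 + (-4)·13
13 = 2 × 5 + 3  ⟹  3 = (-2)·57 + (9)·13
5 = 1 × 3 + 2  ⟹  2 = (3)·57 + (-13)·13
3 = 1 × 2 + 1  ⟹  1 = (-5)·57 + (22)·13
So (22)·13 ≡ 1 (mod 57), i.e. 13^(-1) ≡ 22 (mod 57).
x ≡ 22 × 25 = 550 ≡ 37 (mod 57).
Check: 13 × 37 = 481 ≡ 25 (mod 57).
Unique solution: x ≡ 37 (mod 57)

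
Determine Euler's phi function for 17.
16

17 = 17
φ(n) = n × ∏(1 - 1/p) for each prime p dividing n
φ(17) = 17 × (1 - 1/17) = 16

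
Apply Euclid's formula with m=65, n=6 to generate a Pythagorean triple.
(4189, 780, 4261)

Euclid's formula: a = m² - n², b = 2mn, c = m² + n²
m = 65, n = 6
a = 65² - 6² = 4225 - 36 = 4189
b = 2 × 65 × 6 = 780
c = 65² + 6² = 4225 + 36 = 4261
Verification: 4189² + 780² = 17547721 + 608400 = 18156121 = 4261² ✓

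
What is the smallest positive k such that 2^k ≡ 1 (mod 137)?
68

137 is prime, so ord(2) divides φ(137) = 136.
Divisors of 136: 1, 2, 4, 8, 17, 34, 68, 136.
Repeated squaring: 2^1 ≡ 2, 2^2 ≡ 4, 2^4 ≡ 16, 2^8 ≡ 119, 2^16 ≡ 50, 2^32 ≡ 34, 2^64 ≡ 60, 2^128 ≡ 38 (mod 137).
Test 2^d mod 137 for each divisor d in increasing order:
2^1 ≡ 2
2^2 ≡ 4
2^4 ≡ 16
2^8 ≡ 119
2^17 = 2^16·2^1 ≡ 100
2^34 = 2^32·2^2 ≡ 136
2^68 = 2^64·2^4 ≡ 1  ← first divisor giving 1
The order is 68.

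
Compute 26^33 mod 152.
96

Repeated squaring. Binary of 33 = 100001.
26^1 ≡ 26 (mod 152); 26^2 ≡ 68 (mod 152); 26^4 ≡ 64 (mod 152); 26^8 ≡ 144 (mod 152); 26^16 ≡ 64 (mod 152); 26^32 ≡ 144 (mod 152)
26^33 = 26^1 × 26^32 ≡ 96 (mod 152)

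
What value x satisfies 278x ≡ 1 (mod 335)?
47

gcd(278, 335) = 1, so the inverse exists.
Extended Euclidean algorithm on (335, 278):
335 = 1 × 278 + 57  ⟹  57 = (1)·335 + (-1)·278
278 = 4 × 57 + 50  ⟹  50 = (-4)·335 + (5)·278
57 = 1 × 50 + 7  ⟹  7 = (5)·335 + (-6)·278
50 = 7 × 7 + 1  ⟹  1 = (-39)·335 + (47)·278
So (47)·278 ≡ 1 (mod 335), i.e. 278^(-1) ≡ 47 (mod 335).
Check: 278 × 47 = 13066 ≡ 1 (mod 335)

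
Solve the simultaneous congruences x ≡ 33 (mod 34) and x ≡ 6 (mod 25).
781

Using Chinese Remainder Theorem:
M = 34 × 25 = 850
M1 = 25, M2 = 34
y1 = 25^(-1) mod 34 = 15
y2 = 34^(-1) mod 25 = 14
x = (33×25×15 + 6×34×14) mod 850 = 781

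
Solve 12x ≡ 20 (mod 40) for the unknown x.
x ≡ 5 (mod 10)

gcd(12, 40) = 4, which divides 20, so solutions exist.
Divide through by 4: 3x ≡ 5 (mod 10).
Find 3^(-1) mod 10 by the extended Euclidean algorithm:
10 = 3 × 3 + 1  ⟹  1 = (1)·10 + (-3)·3
So (-3)·3 ≡ 1 (mod 10), i.e. 3^(-1) ≡ -3 ≡ 7 (mod 10).
x ≡ 7 × 5 = 35 ≡ 5 (mod 10).
Check: 12 × 5 = 60 ≡ 20 (mod 40).
x ≡ 5 (mod 10), giving 4 solutions mod 40.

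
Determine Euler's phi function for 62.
30

62 = 2 × 31
φ(n) = n × ∏(1 - 1/p) for each prime p dividing n
φ(62) = 62 × (1 - 1/2) × (1 - 1/31) = 30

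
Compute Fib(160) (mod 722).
227

Matrix identity: Q^n = [[F_(n+1), F_n], [F_n, F_(n-1)]] with Q = [[1,1],[1,0]].
n = 160 = 10100000₂. Square-and-multiply, entries mod 722:
Q^1 = [[1,1],[1,0]]
Q^2 = (Q^1)² = [[2,1],[1,1]]
Q^5 = (Q^2)²·Q = [[8,5],[5,3]]
Q^10 = (Q^5)² = [[89,55],[55,34]]
Q^20 = (Q^10)² = [[116,267],[267,571]]
Q^40 = (Q^20)² = [[271,41],[41,230]]
Q^80 = (Q^40)² = [[34,325],[325,431]]
Q^160 = (Q^80)² = [[647,227],[227,420]]
F_160 mod 722 = Q^160[0][1] = 227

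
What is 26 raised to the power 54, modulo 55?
36

Repeated squaring. Binary of 54 = 110110.
26^1 ≡ 26 (mod 55); 26^2 ≡ 16 (mod 55); 26^4 ≡ 36 (mod 55); 26^8 ≡ 31 (mod 55); 26^16 ≡ 26 (mod 55); 26^32 ≡ 16 (mod 55)
26^54 = 26^2 × 26^4 × 26^16 × 26^32 ≡ 36 (mod 55)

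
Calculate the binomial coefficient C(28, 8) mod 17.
12

Using Lucas' theorem:
Write n=28 and k=8 in base 17:
n in base 17: [1, 11]
k in base 17: [0, 8]
C(28,8) mod 17 = ∏ C(n_i, k_i) mod 17
Digit binomials (mod 17): C(1,0) = 1; C(11,8) = 165 ≡ 12
Product: 1 × 12 = 12 ≡ 12 (mod 17)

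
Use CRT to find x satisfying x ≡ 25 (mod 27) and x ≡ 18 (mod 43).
835

Using Chinese Remainder Theorem:
M = 27 × 43 = 1161
M1 = 43, M2 = 27
y1 = 43^(-1) mod 27 = 22
y2 = 27^(-1) mod 43 = 8
x = (25×43×22 + 18×27×8) mod 1161 = 835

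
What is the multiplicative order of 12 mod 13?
2

13 is prime, so ord(12) divides φ(13) = 12.
Divisors of 12: 1, 2, 3, 4, 6, 12.
Repeated squaring: 12^1 ≡ 12, 12^2 ≡ 1, 12^4 ≡ 1, 12^8 ≡ 1 (mod 13).
Test 12^d mod 13 for each divisor d in increasing order:
12^1 ≡ 12
12^2 ≡ 1  ← first divisor giving 1
The order is 2.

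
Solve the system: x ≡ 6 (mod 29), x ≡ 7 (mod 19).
64

Using Chinese Remainder Theorem:
M = 29 × 19 = 551
M1 = 19, M2 = 29
y1 = 19^(-1) mod 29 = 26
y2 = 29^(-1) mod 19 = 2
x = (6×19×26 + 7×29×2) mod 551 = 64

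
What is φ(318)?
104

318 = 2 × 3 × 53
φ(n) = n × ∏(1 - 1/p) for each prime p dividing n
φ(318) = 318 × (1 - 1/2) × (1 - 1/3) × (1 - 1/53) = 104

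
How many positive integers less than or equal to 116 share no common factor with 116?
56

116 = 2^2 × 29
φ(n) = n × ∏(1 - 1/p) for each prime p dividing n
φ(116) = 116 × (1 - 1/2) × (1 - 1/29) = 56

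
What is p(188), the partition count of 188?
1398341745571

p(n) counts ways to write n as a sum of positive integers (order ignored).
Euler's pentagonal recurrence: p(k) = p(k-1) + p(k-2) - p(k-5) - p(k-7) + p(k-12) + p(k-15) - ... (offsets j(3j∓1)/2, signs ++--, p(0)=1, p(<0)=0).
DP table for k = 0..187: p(0)=1, p(1)=1, p(2)=2, p(3)=3, p(4)=5, p(5)=7, p(6)=11, p(7)=15, p(8)=22, p(9)=30, p(10)=42, p(11)=56, p(12)=77, p(13)=101, p(14)=135, p(15)=176, p(16)=231, p(17)=297, p(18)=385, p(19)=490, p(20)=627, p(21)=792, p(22)=1002, p(23)=1255, p(24)=1575, p(25)=1958, p(26)=2436, p(27)=3010, p(28)=3718, p(29)=4565, p(30)=5604, p(31)=6842, p(32)=8349, p(33)=10143, p(34)=12310, p(35)=14883, p(36)=17977, p(37)=21637, p(38)=26015, p(39)=31185, p(40)=37338, p(41)=44583, p(42)=53174, p(43)=63261, p(44)=75175, p(45)=89134, p(46)=105558, p(47)=124754, p(48)=147273, p(49)=173525, p(50)=204226, p(51)=239943, p(52)=281589, p(53)=329931, p(54)=386155, p(55)=451276, p(56)=526823, p(57)=614154, p(58)=715220, p(59)=831820, p(60)=966467, p(61)=1121505, p(62)=1300156, p(63)=1505499, p(64)=1741630, p(65)=2012558, p(66)=2323520, p(67)=2679689, p(68)=3087735, p(69)=3554345, p(70)=4087968, p(71)=4697205, p(72)=5392783, p(73)=6185689, p(74)=7089500, p(75)=8118264, p(76)=9289091, p(77)=10619863, p(78)=12132164, p(79)=13848650, p(80)=15796476, p(81)=18004327, p(82)=20506255, p(83)=23338469, p(84)=26543660, p(85)=30167357, p(86)=34262962, p(87)=38887673, p(88)=44108109, p(89)=49995925, p(90)=56634173, p(91)=64112359, p(92)=72533807, p(93)=82010177, p(94)=92669720, p(95)=104651419, p(96)=118114304, p(97)=133230930, p(98)=150198136, p(99)=169229875, p(100)=190569292, p(101)=214481126, p(102)=241265379, p(103)=271248950, p(104)=304801365, p(105)=342325709, p(106)=384276336, p(107)=431149389, p(108)=483502844, p(109)=541946240, p(110)=607163746, p(111)=679903203, p(112)=761002156, p(113)=851376628, p(114)=952050665, p(115)=1064144451, p(116)=1188908248, p(117)=1327710076, p(118)=1482074143, p(119)=1653668665, p(120)=1844349560, p(121)=2056148051, p(122)=2291320912, p(123)=2552338241, p(124)=2841940500, p(125)=3163127352, p(126)=3519222692, p(127)=3913864295, p(128)=4351078600, p(129)=4835271870, p(130)=5371315400, p(131)=5964539504, p(132)=6620830889, p(133)=7346629512, p(134)=8149040695, p(135)=9035836076, p(136)=10015581680, p(137)=11097645016, p(138)=12292341831, p(139)=13610949895, p(140)=15065878135, p(141)=16670689208, p(142)=18440293320, p(143)=20390982757, p(144)=22540654445, p(145)=24908858009, p(146)=27517052599, p(147)=30388671978, p(148)=33549419497, p(149)=37027355200, p(150)=40853235313, p(151)=45060624582, p(152)=49686288421, p(153)=54770336324, p(154)=60356673280, p(155)=66493182097, p(156)=73232243759, p(157)=80630964769, p(158)=88751778802, p(159)=97662728555, p(160)=107438159466, p(161)=118159068427, p(162)=129913904637, p(163)=142798995930, p(164)=156919475295, p(165)=172389800255, p(166)=189334822579, p(167)=207890420102, p(168)=228204732751, p(169)=250438925115, p(170)=274768617130, p(171)=301384802048, p(172)=330495499613, p(173)=362326859895, p(174)=397125074750, p(175)=435157697830, p(176)=476715857290, p(177)=522115831195, p(178)=571701605655, p(179)=625846753120, p(180)=684957390936, p(181)=749474411781, p(182)=819876908323, p(183)=896684817527, p(184)=980462880430, p(185)=1071823774337, p(186)=1171432692373, p(187)=1280011042268.
Final step: p(188) = p(187) + p(186) - p(183) - p(181) + p(176) + p(173) - p(166) - p(162) + p(153) + p(148) - p(137) - p(131) + p(118) + p(111) - p(96) - p(88) + p(71) + p(62) - p(43) - p(33) + p(12) + p(1)
= 1280011042268 + 1171432692373 - 896684817527 - 749474411781 + 476715857290 + 362326859895 - 189334822579 - 129913904637 + 54770336324 + 33549419497 - 11097645016 - 5964539504 + 1482074143 + 679903203 - 118114304 - 44108109 + 4697205 + 1300156 - 63261 - 10143 + 77 + 1
= 1398341745571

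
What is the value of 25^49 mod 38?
23

Repeated squaring. Binary of 49 = 110001.
25^1 ≡ 25 (mod 38); 25^2 ≡ 17 (mod 38); 25^4 ≡ 23 (mod 38); 25^8 ≡ 35 (mod 38); 25^16 ≡ 9 (mod 38); 25^32 ≡ 5 (mod 38)
25^49 = 25^1 × 25^16 × 25^32 ≡ 23 (mod 38)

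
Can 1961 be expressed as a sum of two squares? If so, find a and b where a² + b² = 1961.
5² + 44² (a=5, b=44)

Factorization: 1961 = 37 × 53
By Fermat: n is sum of two squares iff every prime p ≡ 3 (mod 4) appears to even power.
All primes ≡ 3 (mod 4) appear to even power.
Search a = 0, 1, 2, … for 1961 - a² a perfect square: first hit at a = 5: 1961 - 25 = 1936 = 44².
1961 = 5² + 44² = 25 + 1936 ✓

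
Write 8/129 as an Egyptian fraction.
1/17 + 1/314 + 1/137721 + 1/31611652014

Greedy algorithm:
8/129: ceiling(129/8) = 17, use 1/17
7/2193: ceiling(2193/7) = 314, use 1/314
5/688602: ceiling(688602/5) = 137721, use 1/137721
1/31611652014: ceiling(31611652014/1) = 31611652014, use 1/31611652014
Result: 8/129 = 1/17 + 1/314 + 1/137721 + 1/31611652014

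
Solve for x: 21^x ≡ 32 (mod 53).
27

Baby-step giant-step with step n = ⌈√53⌉ = 8.
Baby steps 21^j mod 53 (j:value) for j=0..7: 0:1, 1:21, 2:17, 3:39, 4:24, 5:27, 6:37, 7:35.
Giant-step multiplier: 21^(-8) ≡ 21^(52-8) = 21^44 ≡ 15 (mod 53).
Giant steps γ_i = 32·15^i mod 53: γ_0=32, γ_1=3, γ_2=45, γ_3=39 (in table at j=3).
x = i·n + j = 3·8 + 3 = 27.
Check: 21^27 ≡ 32 (mod 53).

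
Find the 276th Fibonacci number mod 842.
58

Matrix identity: Q^n = [[F_(n+1), F_n], [F_n, F_(n-1)]] with Q = [[1,1],[1,0]].
n = 276 = 100010100₂. Square-and-multiply, entries mod 842:
Q^1 = [[1,1],[1,0]]
Q^2 = (Q^1)² = [[2,1],[1,1]]
Q^4 = (Q^2)² = [[5,3],[3,2]]
Q^8 = (Q^4)² = [[34,21],[21,13]]
Q^17 = (Q^8)²·Q = [[58,755],[755,145]]
Q^34 = (Q^17)² = [[829,21],[21,808]]
Q^69 = (Q^34)²·Q = [[465,610],[610,697]]
Q^138 = (Q^69)² = [[609,698],[698,753]]
Q^276 = (Q^138)² = [[87,58],[58,29]]
F_276 mod 842 = Q^276[0][1] = 58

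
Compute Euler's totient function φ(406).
168

406 = 2 × 7 × 29
φ(n) = n × ∏(1 - 1/p) for each prime p dividing n
φ(406) = 406 × (1 - 1/2) × (1 - 1/7) × (1 - 1/29) = 168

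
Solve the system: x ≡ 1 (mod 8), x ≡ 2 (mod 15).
17

Using Chinese Remainder Theorem:
M = 8 × 15 = 120
M1 = 15, M2 = 8
y1 = 15^(-1) mod 8 = 7
y2 = 8^(-1) mod 15 = 2
x = (1×15×7 + 2×8×2) mod 120 = 17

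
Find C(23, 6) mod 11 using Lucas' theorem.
0

Using Lucas' theorem:
Write n=23 and k=6 in base 11:
n in base 11: [2, 1]
k in base 11: [0, 6]
C(23,6) mod 11 = ∏ C(n_i, k_i) mod 11
Digit binomials (mod 11): C(2,0) = 1; C(1,6) = 0 (k_i > n_i)
Product: 1 × 0 = 0 ≡ 0 (mod 11)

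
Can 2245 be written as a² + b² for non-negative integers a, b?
6² + 47² (a=6, b=47)

Factorization: 2245 = 5 × 449
By Fermat: n is sum of two squares iff every prime p ≡ 3 (mod 4) appears to even power.
All primes ≡ 3 (mod 4) appear to even power.
Search a = 0, 1, 2, … for 2245 - a² a perfect square: first hit at a = 6: 2245 - 36 = 2209 = 47².
2245 = 6² + 47² = 36 + 2209 ✓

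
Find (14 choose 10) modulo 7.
0

Using Lucas' theorem:
Write n=14 and k=10 in base 7:
n in base 7: [2, 0]
k in base 7: [1, 3]
C(14,10) mod 7 = ∏ C(n_i, k_i) mod 7
Digit binomials (mod 7): C(2,1) = 2; C(0,3) = 0 (k_i > n_i)
Product: 2 × 0 = 0 ≡ 0 (mod 7)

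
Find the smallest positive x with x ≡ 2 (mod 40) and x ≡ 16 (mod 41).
1082

Using Chinese Remainder Theorem:
M = 40 × 41 = 1640
M1 = 41, M2 = 40
y1 = 41^(-1) mod 40 = 1
y2 = 40^(-1) mod 41 = 40
x = (2×41×1 + 16×40×40) mod 1640 = 1082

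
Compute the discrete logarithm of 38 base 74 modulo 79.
66

Baby-step giant-step with step n = ⌈√79⌉ = 9.
Baby steps 74^j mod 79 (j:value) for j=0..8: 0:1, 1:74, 2:25, 3:33, 4:72, 5:35, 6:62, 7:6, 8:49.
Giant-step multiplier: 74^(-9) ≡ 74^(78-9) = 74^69 ≡ 69 (mod 79).
Giant steps γ_i = 38·69^i mod 79: γ_0=38, γ_1=15, γ_2=8, γ_3=78, γ_4=10, γ_5=58, γ_6=52, γ_7=33 (in table at j=3).
x = i·n + j = 7·9 + 3 = 66.
Check: 74^66 ≡ 38 (mod 79).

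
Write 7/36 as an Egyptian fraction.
1/6 + 1/36

Greedy algorithm:
7/36: ceiling(36/7) = 6, use 1/6
1/36: ceiling(36/1) = 36, use 1/36
Result: 7/36 = 1/6 + 1/36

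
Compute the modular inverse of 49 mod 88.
9

gcd(49, 88) = 1, so the inverse exists.
Extended Euclidean algorithm on (88, 49):
88 = 1 × 49 + 39  ⟹  39 = (1)·88 + (-1)·49
49 = 1 × 39 + 10  ⟹  10 = (-1)·88 + (2)·49
39 = 3 × 10 + 9  ⟹  9 = (4)·88 + (-7)·49
10 = 1 × 9 + 1  ⟹  1 = (-5)·88 + (9)·49
So (9)·49 ≡ 1 (mod 88), i.e. 49^(-1) ≡ 9 (mod 88).
Check: 49 × 9 = 441 ≡ 1 (mod 88)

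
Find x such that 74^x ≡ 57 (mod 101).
45

Baby-step giant-step with step n = ⌈√101⌉ = 11.
Baby steps 74^j mod 101 (j:value) for j=0..10: 0:1, 1:74, 2:22, 3:12, 4:80, 5:62, 6:43, 7:51, 8:37, 9:11, 10:6.
Giant-step multiplier: 74^(-11) ≡ 74^(100-11) = 74^89 ≡ 48 (mod 101).
Giant steps γ_i = 57·48^i mod 101: γ_0=57, γ_1=9, γ_2=28, γ_3=31, γ_4=74 (in table at j=1).
x = i·n + j = 4·11 + 1 = 45.
Check: 74^45 ≡ 57 (mod 101).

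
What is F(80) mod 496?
69

Matrix identity: Q^n = [[F_(n+1), F_n], [F_n, F_(n-1)]] with Q = [[1,1],[1,0]].
n = 80 = 1010000₂. Square-and-multiply, entries mod 496:
Q^1 = [[1,1],[1,0]]
Q^2 = (Q^1)² = [[2,1],[1,1]]
Q^5 = (Q^2)²·Q = [[8,5],[5,3]]
Q^10 = (Q^5)² = [[89,55],[55,34]]
Q^20 = (Q^10)² = [[34,317],[317,213]]
Q^40 = (Q^20)² = [[461,427],[427,34]]
Q^80 = (Q^40)² = [[34,69],[69,461]]
F_80 mod 496 = Q^80[0][1] = 69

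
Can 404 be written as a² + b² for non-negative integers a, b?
2² + 20² (a=2, b=20)

Factorization: 404 = 2^2 × 101
By Fermat: n is sum of two squares iff every prime p ≡ 3 (mod 4) appears to even power.
All primes ≡ 3 (mod 4) appear to even power.
Search a = 0, 1, 2, … for 404 - a² a perfect square: first hit at a = 2: 404 - 4 = 400 = 20².
404 = 2² + 20² = 4 + 400 ✓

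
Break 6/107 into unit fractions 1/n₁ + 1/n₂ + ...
1/18 + 1/1926

Greedy algorithm:
6/107: ceiling(107/6) = 18, use 1/18
1/1926: ceiling(1926/1) = 1926, use 1/1926
Result: 6/107 = 1/18 + 1/1926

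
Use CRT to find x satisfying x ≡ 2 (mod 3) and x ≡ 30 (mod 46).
122

Using Chinese Remainder Theorem:
M = 3 × 46 = 138
M1 = 46, M2 = 3
y1 = 46^(-1) mod 3 = 1
y2 = 3^(-1) mod 46 = 31
x = (2×46×1 + 30×3×31) mod 138 = 122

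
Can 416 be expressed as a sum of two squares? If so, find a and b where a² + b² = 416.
4² + 20² (a=4, b=20)

Factorization: 416 = 2^5 × 13
By Fermat: n is sum of two squares iff every prime p ≡ 3 (mod 4) appears to even power.
All primes ≡ 3 (mod 4) appear to even power.
Search a = 0, 1, 2, … for 416 - a² a perfect square: first hit at a = 4: 416 - 16 = 400 = 20².
416 = 4² + 20² = 16 + 400 ✓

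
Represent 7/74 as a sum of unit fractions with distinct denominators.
1/11 + 1/272 + 1/110704

Greedy algorithm:
7/74: ceiling(74/7) = 11, use 1/11
3/814: ceiling(814/3) = 272, use 1/272
1/110704: ceiling(110704/1) = 110704, use 1/110704
Result: 7/74 = 1/11 + 1/272 + 1/110704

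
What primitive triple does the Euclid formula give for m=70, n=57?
(1651, 7980, 8149)

Euclid's formula: a = m² - n², b = 2mn, c = m² + n²
m = 70, n = 57
a = 70² - 57² = 4900 - 3249 = 1651
b = 2 × 70 × 57 = 7980
c = 70² + 57² = 4900 + 3249 = 8149
Verification: 1651² + 7980² = 2725801 + 63680400 = 66406201 = 8149² ✓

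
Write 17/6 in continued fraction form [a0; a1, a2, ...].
[2; 1, 5]

Euclidean algorithm steps:
17 = 2 × 6 + 5
6 = 1 × 5 + 1
5 = 5 × 1 + 0
Continued fraction: [2; 1, 5]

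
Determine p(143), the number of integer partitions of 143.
20390982757

p(n) counts ways to write n as a sum of positive integers (order ignored).
Euler's pentagonal recurrence: p(k) = p(k-1) + p(k-2) - p(k-5) - p(k-7) + p(k-12) + p(k-15) - ... (offsets j(3j∓1)/2, signs ++--, p(0)=1, p(<0)=0).
DP table for k = 0..142: p(0)=1, p(1)=1, p(2)=2, p(3)=3, p(4)=5, p(5)=7, p(6)=11, p(7)=15, p(8)=22, p(9)=30, p(10)=42, p(11)=56, p(12)=77, p(13)=101, p(14)=135, p(15)=176, p(16)=231, p(17)=297, p(18)=385, p(19)=490, p(20)=627, p(21)=792, p(22)=1002, p(23)=1255, p(24)=1575, p(25)=1958, p(26)=2436, p(27)=3010, p(28)=3718, p(29)=4565, p(30)=5604, p(31)=6842, p(32)=8349, p(33)=10143, p(34)=12310, p(35)=14883, p(36)=17977, p(37)=21637, p(38)=26015, p(39)=31185, p(40)=37338, p(41)=44583, p(42)=53174, p(43)=63261, p(44)=75175, p(45)=89134, p(46)=105558, p(47)=124754, p(48)=147273, p(49)=173525, p(50)=204226, p(51)=239943, p(52)=281589, p(53)=329931, p(54)=386155, p(55)=451276, p(56)=526823, p(57)=614154, p(58)=715220, p(59)=831820, p(60)=966467, p(61)=1121505, p(62)=1300156, p(63)=1505499, p(64)=1741630, p(65)=2012558, p(66)=2323520, p(67)=2679689, p(68)=3087735, p(69)=3554345, p(70)=4087968, p(71)=4697205, p(72)=5392783, p(73)=6185689, p(74)=7089500, p(75)=8118264, p(76)=9289091, p(77)=10619863, p(78)=12132164, p(79)=13848650, p(80)=15796476, p(81)=18004327, p(82)=20506255, p(83)=23338469, p(84)=26543660, p(85)=30167357, p(86)=34262962, p(87)=38887673, p(88)=44108109, p(89)=49995925, p(90)=56634173, p(91)=64112359, p(92)=72533807, p(93)=82010177, p(94)=92669720, p(95)=104651419, p(96)=118114304, p(97)=133230930, p(98)=150198136, p(99)=169229875, p(100)=190569292, p(101)=214481126, p(102)=241265379, p(103)=271248950, p(104)=304801365, p(105)=342325709, p(106)=384276336, p(107)=431149389, p(108)=483502844, p(109)=541946240, p(110)=607163746, p(111)=679903203, p(112)=761002156, p(113)=851376628, p(114)=952050665, p(115)=1064144451, p(116)=1188908248, p(117)=1327710076, p(118)=1482074143, p(119)=1653668665, p(120)=1844349560, p(121)=2056148051, p(122)=2291320912, p(123)=2552338241, p(124)=2841940500, p(125)=3163127352, p(126)=3519222692, p(127)=3913864295, p(128)=4351078600, p(129)=4835271870, p(130)=5371315400, p(131)=5964539504, p(132)=6620830889, p(133)=7346629512, p(134)=8149040695, p(135)=9035836076, p(136)=10015581680, p(137)=11097645016, p(138)=12292341831, p(139)=13610949895, p(140)=15065878135, p(141)=16670689208, p(142)=18440293320.
Final step: p(143) = p(142) + p(141) - p(138) - p(136) + p(131) + p(128) - p(121) - p(117) + p(108) + p(103) - p(92) - p(86) + p(73) + p(66) - p(51) - p(43) + p(26) + p(17)
= 18440293320 + 16670689208 - 12292341831 - 10015581680 + 5964539504 + 4351078600 - 2056148051 - 1327710076 + 483502844 + 271248950 - 72533807 - 34262962 + 6185689 + 2323520 - 239943 - 63261 + 2436 + 297
= 20390982757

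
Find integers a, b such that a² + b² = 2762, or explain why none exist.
19² + 49² (a=19, b=49)

Factorization: 2762 = 2 × 1381
By Fermat: n is sum of two squares iff every prime p ≡ 3 (mod 4) appears to even power.
All primes ≡ 3 (mod 4) appear to even power.
Search a = 0, 1, 2, … for 2762 - a² a perfect square: first hit at a = 19: 2762 - 361 = 2401 = 49².
2762 = 19² + 49² = 361 + 2401 ✓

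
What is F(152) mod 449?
296

Matrix identity: Q^n = [[F_(n+1), F_n], [F_n, F_(n-1)]] with Q = [[1,1],[1,0]].
n = 152 = 10011000₂. Square-and-multiply, entries mod 449:
Q^1 = [[1,1],[1,0]]
Q^2 = (Q^1)² = [[2,1],[1,1]]
Q^4 = (Q^2)² = [[5,3],[3,2]]
Q^9 = (Q^4)²·Q = [[55,34],[34,21]]
Q^19 = (Q^9)²·Q = [[30,140],[140,339]]
Q^38 = (Q^19)² = [[295,25],[25,270]]
Q^76 = (Q^38)² = [[95,206],[206,338]]
Q^152 = (Q^76)² = [[275,296],[296,428]]
F_152 mod 449 = Q^152[0][1] = 296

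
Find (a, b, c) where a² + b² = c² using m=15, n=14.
(29, 420, 421)

Euclid's formula: a = m² - n², b = 2mn, c = m² + n²
m = 15, n = 14
a = 15² - 14² = 225 - 196 = 29
b = 2 × 15 × 14 = 420
c = 15² + 14² = 225 + 196 = 421
Verification: 29² + 420² = 841 + 176400 = 177241 = 421² ✓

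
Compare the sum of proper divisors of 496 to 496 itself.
perfect

Proper divisors of 496: sum = 1 + 2 + 4 + 8 + 16 + 31 + 62 + 124 + 248 = 496
Since 496 = 496, 496 is perfect.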